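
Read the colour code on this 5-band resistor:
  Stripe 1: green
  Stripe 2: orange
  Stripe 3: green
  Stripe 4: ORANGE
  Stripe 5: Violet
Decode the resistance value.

535000 Ω

Green → 5 (first significant figure)
Orange → 3 (second significant figure)
Green → 5 (third significant figure)
Orange → ×10^3 multiplier
535 × 1000 = 535000 Ω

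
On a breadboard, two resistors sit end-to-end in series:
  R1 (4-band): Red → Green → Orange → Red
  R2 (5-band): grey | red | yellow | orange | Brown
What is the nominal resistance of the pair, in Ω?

849000 Ω

R1: red, green → 25; orange ×10^3 → 25000 Ω.
R2: grey, red, yellow → 824; orange ×10^3 → 824000 Ω.
Series: 25000 + 824000 = 849000 Ω.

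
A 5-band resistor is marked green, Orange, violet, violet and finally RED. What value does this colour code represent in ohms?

5370000000 Ω

Green → 5 (first significant figure)
Orange → 3 (second significant figure)
Violet → 7 (third significant figure)
Violet → ×10^7 multiplier
537 × 10000000 = 5370000000 Ω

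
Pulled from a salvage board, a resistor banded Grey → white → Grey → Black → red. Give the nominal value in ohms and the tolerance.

898 Ω ±2%

Grey → 8 (first significant figure)
White → 9 (second significant figure)
Grey → 8 (third significant figure)
Black → ×1 multiplier
Red → ±2% tolerance
898 × 1 = 898 Ω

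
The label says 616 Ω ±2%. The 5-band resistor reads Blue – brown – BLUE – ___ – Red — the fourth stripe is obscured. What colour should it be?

616 Ω = 616 × 10^0.
The fourth band is the multiplier, 10^0, which is black.

black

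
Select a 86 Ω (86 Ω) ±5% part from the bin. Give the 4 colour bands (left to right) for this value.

grey, blue, black, gold

86 Ω = 86 × 10^0.
8 → grey
6 → blue
Multiplier 10^0 → black.
±5% tolerance → gold.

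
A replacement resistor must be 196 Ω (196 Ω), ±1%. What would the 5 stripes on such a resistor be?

196 Ω = 196 × 10^0.
1 → brown
9 → white
6 → blue
Multiplier 10^0 → black.
±1% tolerance → brown.

brown, white, blue, black, brown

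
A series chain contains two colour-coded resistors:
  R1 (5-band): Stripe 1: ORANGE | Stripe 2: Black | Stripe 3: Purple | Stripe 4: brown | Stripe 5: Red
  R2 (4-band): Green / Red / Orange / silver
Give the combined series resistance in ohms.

R1: orange, black, violet → 307; brown ×10 → 3070 Ω.
R2: green, red → 52; orange ×10^3 → 52000 Ω.
Series: 3070 + 52000 = 55070 Ω.

55070 Ω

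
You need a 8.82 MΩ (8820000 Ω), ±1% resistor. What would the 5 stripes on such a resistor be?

grey, grey, red, yellow, brown

8820000 Ω = 882 × 10^4.
8 → grey
8 → grey
2 → red
Multiplier 10^4 → yellow.
±1% tolerance → brown.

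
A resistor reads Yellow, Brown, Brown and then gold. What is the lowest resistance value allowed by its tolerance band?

389.5 Ω

Yellow → 4 (first significant figure)
Brown → 1 (second significant figure)
Brown → ×10 multiplier
Gold → ±5% tolerance
41 × 10 = 410 Ω
Lowest = 410 × (1 − 5/100) = 389.5 Ω.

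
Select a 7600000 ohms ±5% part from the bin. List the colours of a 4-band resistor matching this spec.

violet, blue, green, gold

7600000 Ω = 76 × 10^5.
7 → violet
6 → blue
Multiplier 10^5 → green.
±5% tolerance → gold.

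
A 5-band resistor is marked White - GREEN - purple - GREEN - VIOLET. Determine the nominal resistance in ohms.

95700000 Ω

White → 9 (first significant figure)
Green → 5 (second significant figure)
Violet → 7 (third significant figure)
Green → ×10^5 multiplier
957 × 100000 = 95700000 Ω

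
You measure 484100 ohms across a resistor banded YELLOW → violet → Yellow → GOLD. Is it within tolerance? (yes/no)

Yellow → 4 (first significant figure)
Violet → 7 (second significant figure)
Yellow → ×10^4 multiplier
Gold → ±5% tolerance
47 × 10000 = 470000 Ω
Allowed range: 446500 Ω to 493500 Ω.
484100 ohms lies inside that range.

yes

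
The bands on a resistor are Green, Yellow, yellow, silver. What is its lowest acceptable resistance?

Green → 5 (first significant figure)
Yellow → 4 (second significant figure)
Yellow → ×10^4 multiplier
Silver → ±10% tolerance
54 × 10000 = 540000 Ω
Lowest = 540000 × (1 − 10/100) = 486000 Ω.

486000 Ω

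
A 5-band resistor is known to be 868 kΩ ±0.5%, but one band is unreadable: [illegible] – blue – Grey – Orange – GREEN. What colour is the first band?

868000 Ω = 868 × 10^3.
The first band gives digit 8 of the significand, and 8 is grey.

grey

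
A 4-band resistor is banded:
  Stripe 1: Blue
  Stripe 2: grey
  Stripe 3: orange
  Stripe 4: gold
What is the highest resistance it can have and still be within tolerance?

71400 Ω

Blue → 6 (first significant figure)
Grey → 8 (second significant figure)
Orange → ×10^3 multiplier
Gold → ±5% tolerance
68 × 1000 = 68000 Ω
Highest = 68000 × (1 + 5/100) = 71400 Ω.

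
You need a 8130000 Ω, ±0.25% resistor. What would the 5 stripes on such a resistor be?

8130000 Ω = 813 × 10^4.
8 → grey
1 → brown
3 → orange
Multiplier 10^4 → yellow.
±0.25% tolerance → blue.

grey, brown, orange, yellow, blue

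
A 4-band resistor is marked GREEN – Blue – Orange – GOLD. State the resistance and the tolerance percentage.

56000 Ω ±5%

Green → 5 (first significant figure)
Blue → 6 (second significant figure)
Orange → ×10^3 multiplier
Gold → ±5% tolerance
56 × 1000 = 56000 Ω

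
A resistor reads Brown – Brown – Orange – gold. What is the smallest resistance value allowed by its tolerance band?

10450 Ω

Brown → 1 (first significant figure)
Brown → 1 (second significant figure)
Orange → ×10^3 multiplier
Gold → ±5% tolerance
11 × 1000 = 11000 Ω
Smallest = 11000 × (1 − 5/100) = 10450 Ω.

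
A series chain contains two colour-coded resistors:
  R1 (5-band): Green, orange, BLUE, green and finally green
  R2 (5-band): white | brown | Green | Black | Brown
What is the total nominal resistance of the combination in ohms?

53600915 Ω

R1: green, orange, blue → 536; green ×10^5 → 53600000 Ω.
R2: white, brown, green → 915; black ×1 → 915 Ω.
Series: 53600000 + 915 = 53600915 Ω.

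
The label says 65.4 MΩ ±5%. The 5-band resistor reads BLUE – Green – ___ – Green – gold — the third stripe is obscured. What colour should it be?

65400000 Ω = 654 × 10^5.
The third band gives digit 4 of the significand, and 4 is yellow.

yellow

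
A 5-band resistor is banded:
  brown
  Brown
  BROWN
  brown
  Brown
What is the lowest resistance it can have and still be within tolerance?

1098.9 Ω

Brown → 1 (first significant figure)
Brown → 1 (second significant figure)
Brown → 1 (third significant figure)
Brown → ×10 multiplier
Brown → ±1% tolerance
111 × 10 = 1110 Ω
Lowest = 1110 × (1 − 1/100) = 1098.9 Ω.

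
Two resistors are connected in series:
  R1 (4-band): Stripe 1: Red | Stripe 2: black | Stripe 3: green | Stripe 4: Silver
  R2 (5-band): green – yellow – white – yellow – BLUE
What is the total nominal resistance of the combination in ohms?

R1: red, black → 20; green ×10^5 → 2000000 Ω.
R2: green, yellow, white → 549; yellow ×10^4 → 5490000 Ω.
Series: 2000000 + 5490000 = 7490000 Ω.

7490000 Ω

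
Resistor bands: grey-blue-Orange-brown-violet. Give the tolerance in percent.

±0.1%

The last band, violet, is the tolerance band.
Violet corresponds to ±0.1%.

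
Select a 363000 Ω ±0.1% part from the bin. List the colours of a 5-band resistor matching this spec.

orange, blue, orange, orange, violet

363000 Ω = 363 × 10^3.
3 → orange
6 → blue
3 → orange
Multiplier 10^3 → orange.
±0.1% tolerance → violet.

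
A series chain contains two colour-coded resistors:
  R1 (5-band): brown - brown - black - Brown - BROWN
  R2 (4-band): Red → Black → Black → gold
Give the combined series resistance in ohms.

1120 Ω

R1: brown, brown, black → 110; brown ×10 → 1100 Ω.
R2: red, black → 20; black ×1 → 20 Ω.
Series: 1100 + 20 = 1120 Ω.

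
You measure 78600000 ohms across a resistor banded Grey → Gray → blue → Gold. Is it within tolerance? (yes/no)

no

Grey → 8 (first significant figure)
Grey → 8 (second significant figure)
Blue → ×10^6 multiplier
Gold → ±5% tolerance
88 × 1000000 = 88000000 Ω
Allowed range: 83600000 Ω to 92400000 Ω.
78600000 ohms lies outside that range.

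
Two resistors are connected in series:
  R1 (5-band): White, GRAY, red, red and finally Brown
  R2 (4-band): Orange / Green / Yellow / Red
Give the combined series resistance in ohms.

448200 Ω

R1: white, grey, red → 982; red ×10^2 → 98200 Ω.
R2: orange, green → 35; yellow ×10^4 → 350000 Ω.
Series: 98200 + 350000 = 448200 Ω.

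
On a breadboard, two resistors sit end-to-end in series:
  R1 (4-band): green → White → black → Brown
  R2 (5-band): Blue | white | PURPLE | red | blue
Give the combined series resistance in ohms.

R1: green, white → 59; black ×1 → 59 Ω.
R2: blue, white, violet → 697; red ×10^2 → 69700 Ω.
Series: 59 + 69700 = 69759 Ω.

69759 Ω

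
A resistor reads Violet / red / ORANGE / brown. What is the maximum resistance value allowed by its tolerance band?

72720 Ω

Violet → 7 (first significant figure)
Red → 2 (second significant figure)
Orange → ×10^3 multiplier
Brown → ±1% tolerance
72 × 1000 = 72000 Ω
Maximum = 72000 × (1 + 1/100) = 72720 Ω.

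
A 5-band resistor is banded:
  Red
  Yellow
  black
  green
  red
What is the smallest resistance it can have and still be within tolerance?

Red → 2 (first significant figure)
Yellow → 4 (second significant figure)
Black → 0 (third significant figure)
Green → ×10^5 multiplier
Red → ±2% tolerance
240 × 100000 = 24000000 Ω
Smallest = 24000000 × (1 − 2/100) = 23520000 Ω.

23520000 Ω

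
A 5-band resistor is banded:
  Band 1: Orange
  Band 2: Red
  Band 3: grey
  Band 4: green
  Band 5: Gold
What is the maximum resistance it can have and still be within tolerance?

Orange → 3 (first significant figure)
Red → 2 (second significant figure)
Grey → 8 (third significant figure)
Green → ×10^5 multiplier
Gold → ±5% tolerance
328 × 100000 = 32800000 Ω
Maximum = 32800000 × (1 + 5/100) = 34440000 Ω.

34440000 Ω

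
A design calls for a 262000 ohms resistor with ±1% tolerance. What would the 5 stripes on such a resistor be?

262000 Ω = 262 × 10^3.
2 → red
6 → blue
2 → red
Multiplier 10^3 → orange.
±1% tolerance → brown.

red, blue, red, orange, brown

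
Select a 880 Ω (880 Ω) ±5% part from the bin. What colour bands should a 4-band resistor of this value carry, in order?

grey, grey, brown, gold

880 Ω = 88 × 10^1.
8 → grey
8 → grey
Multiplier 10^1 → brown.
±5% tolerance → gold.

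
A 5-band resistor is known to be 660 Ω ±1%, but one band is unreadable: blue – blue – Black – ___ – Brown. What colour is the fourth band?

black

660 Ω = 660 × 10^0.
The fourth band is the multiplier, 10^0, which is black.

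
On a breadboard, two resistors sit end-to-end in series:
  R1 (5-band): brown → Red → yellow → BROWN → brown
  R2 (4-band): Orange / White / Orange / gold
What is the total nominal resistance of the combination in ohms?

R1: brown, red, yellow → 124; brown ×10 → 1240 Ω.
R2: orange, white → 39; orange ×10^3 → 39000 Ω.
Series: 1240 + 39000 = 40240 Ω.

40240 Ω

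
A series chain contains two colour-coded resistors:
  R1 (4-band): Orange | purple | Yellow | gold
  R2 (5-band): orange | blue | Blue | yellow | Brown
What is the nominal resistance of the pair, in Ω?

R1: orange, violet → 37; yellow ×10^4 → 370000 Ω.
R2: orange, blue, blue → 366; yellow ×10^4 → 3660000 Ω.
Series: 370000 + 3660000 = 4030000 Ω.

4030000 Ω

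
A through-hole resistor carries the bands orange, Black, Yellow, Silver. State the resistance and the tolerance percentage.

Orange → 3 (first significant figure)
Black → 0 (second significant figure)
Yellow → ×10^4 multiplier
Silver → ±10% tolerance
30 × 10000 = 300000 Ω

300000 Ω ±10%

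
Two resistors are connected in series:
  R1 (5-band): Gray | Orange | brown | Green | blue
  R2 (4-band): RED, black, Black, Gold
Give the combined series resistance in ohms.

83100020 Ω

R1: grey, orange, brown → 831; green ×10^5 → 83100000 Ω.
R2: red, black → 20; black ×1 → 20 Ω.
Series: 83100000 + 20 = 83100020 Ω.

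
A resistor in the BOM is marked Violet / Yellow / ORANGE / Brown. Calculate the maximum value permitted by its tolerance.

Violet → 7 (first significant figure)
Yellow → 4 (second significant figure)
Orange → ×10^3 multiplier
Brown → ±1% tolerance
74 × 1000 = 74000 Ω
Maximum = 74000 × (1 + 1/100) = 74740 Ω.

74740 Ω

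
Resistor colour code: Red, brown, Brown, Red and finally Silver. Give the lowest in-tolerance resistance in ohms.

18990 Ω

Red → 2 (first significant figure)
Brown → 1 (second significant figure)
Brown → 1 (third significant figure)
Red → ×10^2 multiplier
Silver → ±10% tolerance
211 × 100 = 21100 Ω
Lowest = 21100 × (1 − 10/100) = 18990 Ω.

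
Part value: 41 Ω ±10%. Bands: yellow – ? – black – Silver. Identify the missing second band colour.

41 Ω = 41 × 10^0.
The second band gives digit 1 of the significand, and 1 is brown.

brown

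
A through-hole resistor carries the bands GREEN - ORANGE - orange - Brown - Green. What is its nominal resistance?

Green → 5 (first significant figure)
Orange → 3 (second significant figure)
Orange → 3 (third significant figure)
Brown → ×10 multiplier
533 × 10 = 5330 Ω

5330 Ω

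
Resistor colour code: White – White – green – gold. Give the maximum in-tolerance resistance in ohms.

10395000 Ω

White → 9 (first significant figure)
White → 9 (second significant figure)
Green → ×10^5 multiplier
Gold → ±5% tolerance
99 × 100000 = 9900000 Ω
Maximum = 9900000 × (1 + 5/100) = 10395000 Ω.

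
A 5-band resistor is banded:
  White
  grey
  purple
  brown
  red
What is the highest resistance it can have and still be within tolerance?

10067.4 Ω

White → 9 (first significant figure)
Grey → 8 (second significant figure)
Violet → 7 (third significant figure)
Brown → ×10 multiplier
Red → ±2% tolerance
987 × 10 = 9870 Ω
Highest = 9870 × (1 + 2/100) = 10067.4 Ω.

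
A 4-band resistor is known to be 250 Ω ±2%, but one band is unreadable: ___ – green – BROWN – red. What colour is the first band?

250 Ω = 25 × 10^1.
The first band gives digit 2 of the significand, and 2 is red.

red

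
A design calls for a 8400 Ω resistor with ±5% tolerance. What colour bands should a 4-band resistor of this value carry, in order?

8400 Ω = 84 × 10^2.
8 → grey
4 → yellow
Multiplier 10^2 → red.
±5% tolerance → gold.

grey, yellow, red, gold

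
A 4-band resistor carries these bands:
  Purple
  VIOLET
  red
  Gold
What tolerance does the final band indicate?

The last band, gold, is the tolerance band.
Gold corresponds to ±5%.

±5%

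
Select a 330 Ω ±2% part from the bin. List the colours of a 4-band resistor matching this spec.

330 Ω = 33 × 10^1.
3 → orange
3 → orange
Multiplier 10^1 → brown.
±2% tolerance → red.

orange, orange, brown, red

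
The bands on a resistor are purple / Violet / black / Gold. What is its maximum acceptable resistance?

80.85 Ω

Violet → 7 (first significant figure)
Violet → 7 (second significant figure)
Black → ×1 multiplier
Gold → ±5% tolerance
77 × 1 = 77 Ω
Maximum = 77 × (1 + 5/100) = 80.85 Ω.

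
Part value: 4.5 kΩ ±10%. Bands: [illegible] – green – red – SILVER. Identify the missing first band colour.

yellow

4500 Ω = 45 × 10^2.
The first band gives digit 4 of the significand, and 4 is yellow.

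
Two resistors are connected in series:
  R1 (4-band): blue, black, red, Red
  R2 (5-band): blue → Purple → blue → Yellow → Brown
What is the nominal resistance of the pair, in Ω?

6766000 Ω

R1: blue, black → 60; red ×10^2 → 6000 Ω.
R2: blue, violet, blue → 676; yellow ×10^4 → 6760000 Ω.
Series: 6000 + 6760000 = 6766000 Ω.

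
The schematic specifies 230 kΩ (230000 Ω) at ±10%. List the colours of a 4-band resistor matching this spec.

230000 Ω = 23 × 10^4.
2 → red
3 → orange
Multiplier 10^4 → yellow.
±10% tolerance → silver.

red, orange, yellow, silver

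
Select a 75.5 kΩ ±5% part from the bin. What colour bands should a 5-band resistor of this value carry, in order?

75500 Ω = 755 × 10^2.
7 → violet
5 → green
5 → green
Multiplier 10^2 → red.
±5% tolerance → gold.

violet, green, green, red, gold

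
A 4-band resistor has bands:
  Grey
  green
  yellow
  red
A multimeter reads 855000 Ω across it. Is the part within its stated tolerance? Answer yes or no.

Grey → 8 (first significant figure)
Green → 5 (second significant figure)
Yellow → ×10^4 multiplier
Red → ±2% tolerance
85 × 10000 = 850000 Ω
Allowed range: 833000 Ω to 867000 Ω.
855000 Ω lies inside that range.

yes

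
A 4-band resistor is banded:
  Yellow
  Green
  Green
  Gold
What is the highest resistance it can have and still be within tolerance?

Yellow → 4 (first significant figure)
Green → 5 (second significant figure)
Green → ×10^5 multiplier
Gold → ±5% tolerance
45 × 100000 = 4500000 Ω
Highest = 4500000 × (1 + 5/100) = 4725000 Ω.

4725000 Ω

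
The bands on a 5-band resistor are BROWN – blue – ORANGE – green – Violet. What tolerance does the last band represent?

The last band, violet, is the tolerance band.
Violet corresponds to ±0.1%.

±0.1%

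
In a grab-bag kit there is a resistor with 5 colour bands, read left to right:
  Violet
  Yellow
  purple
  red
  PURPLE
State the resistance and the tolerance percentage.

74700 Ω ±0.1%

Violet → 7 (first significant figure)
Yellow → 4 (second significant figure)
Violet → 7 (third significant figure)
Red → ×10^2 multiplier
Violet → ±0.1% tolerance
747 × 100 = 74700 Ω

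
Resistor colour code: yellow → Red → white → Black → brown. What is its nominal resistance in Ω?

Yellow → 4 (first significant figure)
Red → 2 (second significant figure)
White → 9 (third significant figure)
Black → ×1 multiplier
429 × 1 = 429 Ω

429 Ω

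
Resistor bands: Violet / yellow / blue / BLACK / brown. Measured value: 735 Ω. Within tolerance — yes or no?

no

Violet → 7 (first significant figure)
Yellow → 4 (second significant figure)
Blue → 6 (third significant figure)
Black → ×1 multiplier
Brown → ±1% tolerance
746 × 1 = 746 Ω
Allowed range: 738.54 Ω to 753.46 Ω.
735 Ω lies outside that range.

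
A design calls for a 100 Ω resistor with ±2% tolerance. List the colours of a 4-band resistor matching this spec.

brown, black, brown, red

100 Ω = 10 × 10^1.
1 → brown
0 → black
Multiplier 10^1 → brown.
±2% tolerance → red.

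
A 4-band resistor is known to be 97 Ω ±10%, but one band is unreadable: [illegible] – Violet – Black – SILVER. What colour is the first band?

97 Ω = 97 × 10^0.
The first band gives digit 9 of the significand, and 9 is white.

white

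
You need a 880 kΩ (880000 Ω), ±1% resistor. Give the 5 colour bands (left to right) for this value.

grey, grey, black, orange, brown

880000 Ω = 880 × 10^3.
8 → grey
8 → grey
0 → black
Multiplier 10^3 → orange.
±1% tolerance → brown.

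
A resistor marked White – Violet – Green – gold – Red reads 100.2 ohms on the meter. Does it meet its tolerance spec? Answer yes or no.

no

White → 9 (first significant figure)
Violet → 7 (second significant figure)
Green → 5 (third significant figure)
Gold → ×0.1 multiplier
Red → ±2% tolerance
975 × 0.1 = 97.5 Ω
Allowed range: 95.55 Ω to 99.45 Ω.
100.2 ohms lies outside that range.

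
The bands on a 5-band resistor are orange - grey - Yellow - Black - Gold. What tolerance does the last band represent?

±5%

The last band, gold, is the tolerance band.
Gold corresponds to ±5%.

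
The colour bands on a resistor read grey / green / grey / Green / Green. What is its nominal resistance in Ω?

Grey → 8 (first significant figure)
Green → 5 (second significant figure)
Grey → 8 (third significant figure)
Green → ×10^5 multiplier
858 × 100000 = 85800000 Ω

85800000 Ω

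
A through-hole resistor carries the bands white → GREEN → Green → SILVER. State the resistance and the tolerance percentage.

9500000 Ω ±10%

White → 9 (first significant figure)
Green → 5 (second significant figure)
Green → ×10^5 multiplier
Silver → ±10% tolerance
95 × 100000 = 9500000 Ω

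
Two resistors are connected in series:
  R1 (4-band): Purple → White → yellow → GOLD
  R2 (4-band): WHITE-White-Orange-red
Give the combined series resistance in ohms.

R1: violet, white → 79; yellow ×10^4 → 790000 Ω.
R2: white, white → 99; orange ×10^3 → 99000 Ω.
Series: 790000 + 99000 = 889000 Ω.

889000 Ω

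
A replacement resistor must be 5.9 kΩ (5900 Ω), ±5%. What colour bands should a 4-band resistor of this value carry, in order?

green, white, red, gold

5900 Ω = 59 × 10^2.
5 → green
9 → white
Multiplier 10^2 → red.
±5% tolerance → gold.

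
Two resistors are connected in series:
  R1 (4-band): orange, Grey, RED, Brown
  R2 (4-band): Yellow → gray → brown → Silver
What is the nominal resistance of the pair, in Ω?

R1: orange, grey → 38; red ×10^2 → 3800 Ω.
R2: yellow, grey → 48; brown ×10 → 480 Ω.
Series: 3800 + 480 = 4280 Ω.

4280 Ω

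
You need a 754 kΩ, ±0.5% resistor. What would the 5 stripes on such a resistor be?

754000 Ω = 754 × 10^3.
7 → violet
5 → green
4 → yellow
Multiplier 10^3 → orange.
±0.5% tolerance → green.

violet, green, yellow, orange, green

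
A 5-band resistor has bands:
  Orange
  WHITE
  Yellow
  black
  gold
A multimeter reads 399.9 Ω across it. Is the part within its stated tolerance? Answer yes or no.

yes

Orange → 3 (first significant figure)
White → 9 (second significant figure)
Yellow → 4 (third significant figure)
Black → ×1 multiplier
Gold → ±5% tolerance
394 × 1 = 394 Ω
Allowed range: 374.3 Ω to 413.7 Ω.
399.9 Ω lies inside that range.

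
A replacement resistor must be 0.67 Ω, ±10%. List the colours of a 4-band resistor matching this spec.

blue, violet, silver, silver

0.67 Ω = 67 × 10^-2.
6 → blue
7 → violet
Multiplier 10^-2 → silver.
±10% tolerance → silver.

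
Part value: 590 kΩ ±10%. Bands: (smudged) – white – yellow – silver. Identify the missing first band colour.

590000 Ω = 59 × 10^4.
The first band gives digit 5 of the significand, and 5 is green.

green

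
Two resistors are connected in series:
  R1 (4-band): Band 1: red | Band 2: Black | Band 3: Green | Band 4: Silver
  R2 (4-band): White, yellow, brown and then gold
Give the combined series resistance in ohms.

R1: red, black → 20; green ×10^5 → 2000000 Ω.
R2: white, yellow → 94; brown ×10 → 940 Ω.
Series: 2000000 + 940 = 2000940 Ω.

2000940 Ω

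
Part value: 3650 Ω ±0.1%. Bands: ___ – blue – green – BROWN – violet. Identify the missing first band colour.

orange

3650 Ω = 365 × 10^1.
The first band gives digit 3 of the significand, and 3 is orange.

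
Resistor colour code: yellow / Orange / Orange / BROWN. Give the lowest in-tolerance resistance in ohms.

42570 Ω

Yellow → 4 (first significant figure)
Orange → 3 (second significant figure)
Orange → ×10^3 multiplier
Brown → ±1% tolerance
43 × 1000 = 43000 Ω
Lowest = 43000 × (1 − 1/100) = 42570 Ω.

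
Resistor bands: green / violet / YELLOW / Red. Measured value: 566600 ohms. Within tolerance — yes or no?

yes

Green → 5 (first significant figure)
Violet → 7 (second significant figure)
Yellow → ×10^4 multiplier
Red → ±2% tolerance
57 × 10000 = 570000 Ω
Allowed range: 558600 Ω to 581400 Ω.
566600 ohms lies inside that range.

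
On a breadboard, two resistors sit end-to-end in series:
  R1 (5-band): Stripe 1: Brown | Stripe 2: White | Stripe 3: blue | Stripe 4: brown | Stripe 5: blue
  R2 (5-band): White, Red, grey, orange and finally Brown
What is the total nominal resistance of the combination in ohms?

R1: brown, white, blue → 196; brown ×10 → 1960 Ω.
R2: white, red, grey → 928; orange ×10^3 → 928000 Ω.
Series: 1960 + 928000 = 929960 Ω.

929960 Ω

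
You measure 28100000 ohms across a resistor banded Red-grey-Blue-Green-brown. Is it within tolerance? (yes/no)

no

Red → 2 (first significant figure)
Grey → 8 (second significant figure)
Blue → 6 (third significant figure)
Green → ×10^5 multiplier
Brown → ±1% tolerance
286 × 100000 = 28600000 Ω
Allowed range: 28314000 Ω to 28886000 Ω.
28100000 ohms lies outside that range.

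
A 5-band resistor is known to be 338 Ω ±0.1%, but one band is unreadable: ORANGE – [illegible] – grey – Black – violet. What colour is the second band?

orange

338 Ω = 338 × 10^0.
The second band gives digit 3 of the significand, and 3 is orange.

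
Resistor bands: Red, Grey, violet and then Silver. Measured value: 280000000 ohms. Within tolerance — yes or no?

Red → 2 (first significant figure)
Grey → 8 (second significant figure)
Violet → ×10^7 multiplier
Silver → ±10% tolerance
28 × 10000000 = 280000000 Ω
Allowed range: 252000000 Ω to 308000000 Ω.
280000000 ohms lies inside that range.

yes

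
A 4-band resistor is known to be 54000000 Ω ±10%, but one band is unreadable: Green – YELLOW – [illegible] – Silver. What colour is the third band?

blue

54000000 Ω = 54 × 10^6.
The third band is the multiplier, 10^6, which is blue.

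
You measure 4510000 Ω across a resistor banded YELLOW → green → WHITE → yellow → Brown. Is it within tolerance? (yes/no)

no

Yellow → 4 (first significant figure)
Green → 5 (second significant figure)
White → 9 (third significant figure)
Yellow → ×10^4 multiplier
Brown → ±1% tolerance
459 × 10000 = 4590000 Ω
Allowed range: 4544100 Ω to 4635900 Ω.
4510000 Ω lies outside that range.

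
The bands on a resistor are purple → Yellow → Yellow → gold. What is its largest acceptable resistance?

777000 Ω

Violet → 7 (first significant figure)
Yellow → 4 (second significant figure)
Yellow → ×10^4 multiplier
Gold → ±5% tolerance
74 × 10000 = 740000 Ω
Largest = 740000 × (1 + 5/100) = 777000 Ω.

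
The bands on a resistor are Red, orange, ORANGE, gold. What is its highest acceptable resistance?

Red → 2 (first significant figure)
Orange → 3 (second significant figure)
Orange → ×10^3 multiplier
Gold → ±5% tolerance
23 × 1000 = 23000 Ω
Highest = 23000 × (1 + 5/100) = 24150 Ω.

24150 Ω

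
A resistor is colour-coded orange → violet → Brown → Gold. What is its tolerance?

The last band, gold, is the tolerance band.
Gold corresponds to ±5%.

±5%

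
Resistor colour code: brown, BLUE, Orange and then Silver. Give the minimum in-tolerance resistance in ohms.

14400 Ω

Brown → 1 (first significant figure)
Blue → 6 (second significant figure)
Orange → ×10^3 multiplier
Silver → ±10% tolerance
16 × 1000 = 16000 Ω
Minimum = 16000 × (1 − 10/100) = 14400 Ω.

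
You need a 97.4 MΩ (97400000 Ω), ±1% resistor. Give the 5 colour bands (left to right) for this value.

97400000 Ω = 974 × 10^5.
9 → white
7 → violet
4 → yellow
Multiplier 10^5 → green.
±1% tolerance → brown.

white, violet, yellow, green, brown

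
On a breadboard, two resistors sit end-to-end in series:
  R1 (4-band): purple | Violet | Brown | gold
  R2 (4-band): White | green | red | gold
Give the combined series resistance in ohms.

10270 Ω

R1: violet, violet → 77; brown ×10 → 770 Ω.
R2: white, green → 95; red ×10^2 → 9500 Ω.
Series: 770 + 9500 = 10270 Ω.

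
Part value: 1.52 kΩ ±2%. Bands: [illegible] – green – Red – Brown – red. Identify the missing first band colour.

1520 Ω = 152 × 10^1.
The first band gives digit 1 of the significand, and 1 is brown.

brown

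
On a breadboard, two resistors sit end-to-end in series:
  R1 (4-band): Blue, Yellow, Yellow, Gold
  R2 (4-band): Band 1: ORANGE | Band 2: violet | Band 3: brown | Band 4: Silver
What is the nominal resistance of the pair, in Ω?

640370 Ω

R1: blue, yellow → 64; yellow ×10^4 → 640000 Ω.
R2: orange, violet → 37; brown ×10 → 370 Ω.
Series: 640000 + 370 = 640370 Ω.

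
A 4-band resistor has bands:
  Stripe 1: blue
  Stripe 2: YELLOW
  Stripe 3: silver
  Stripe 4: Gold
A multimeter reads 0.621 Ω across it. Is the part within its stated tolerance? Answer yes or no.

Blue → 6 (first significant figure)
Yellow → 4 (second significant figure)
Silver → ×0.01 multiplier
Gold → ±5% tolerance
64 × 0.01 = 0.64 Ω
Allowed range: 0.608 Ω to 0.672 Ω.
0.621 Ω lies inside that range.

yes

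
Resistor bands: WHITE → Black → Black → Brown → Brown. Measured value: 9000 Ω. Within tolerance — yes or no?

yes

White → 9 (first significant figure)
Black → 0 (second significant figure)
Black → 0 (third significant figure)
Brown → ×10 multiplier
Brown → ±1% tolerance
900 × 10 = 9000 Ω
Allowed range: 8910 Ω to 9090 Ω.
9000 Ω lies inside that range.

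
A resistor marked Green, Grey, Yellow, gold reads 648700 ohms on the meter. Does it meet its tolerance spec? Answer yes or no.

Green → 5 (first significant figure)
Grey → 8 (second significant figure)
Yellow → ×10^4 multiplier
Gold → ±5% tolerance
58 × 10000 = 580000 Ω
Allowed range: 551000 Ω to 609000 Ω.
648700 ohms lies outside that range.

no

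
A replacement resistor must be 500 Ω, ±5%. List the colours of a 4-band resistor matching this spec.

green, black, brown, gold

500 Ω = 50 × 10^1.
5 → green
0 → black
Multiplier 10^1 → brown.
±5% tolerance → gold.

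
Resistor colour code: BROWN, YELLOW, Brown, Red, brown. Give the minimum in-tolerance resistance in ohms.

Brown → 1 (first significant figure)
Yellow → 4 (second significant figure)
Brown → 1 (third significant figure)
Red → ×10^2 multiplier
Brown → ±1% tolerance
141 × 100 = 14100 Ω
Minimum = 14100 × (1 − 1/100) = 13959 Ω.

13959 Ω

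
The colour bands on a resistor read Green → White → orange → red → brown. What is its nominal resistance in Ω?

59300 Ω

Green → 5 (first significant figure)
White → 9 (second significant figure)
Orange → 3 (third significant figure)
Red → ×10^2 multiplier
593 × 100 = 59300 Ω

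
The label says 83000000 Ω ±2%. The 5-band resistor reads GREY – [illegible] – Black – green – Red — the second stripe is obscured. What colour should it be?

orange

83000000 Ω = 830 × 10^5.
The second band gives digit 3 of the significand, and 3 is orange.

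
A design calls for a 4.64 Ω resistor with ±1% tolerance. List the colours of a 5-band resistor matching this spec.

yellow, blue, yellow, silver, brown

4.64 Ω = 464 × 10^-2.
4 → yellow
6 → blue
4 → yellow
Multiplier 10^-2 → silver.
±1% tolerance → brown.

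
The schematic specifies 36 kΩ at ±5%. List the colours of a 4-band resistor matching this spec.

orange, blue, orange, gold

36000 Ω = 36 × 10^3.
3 → orange
6 → blue
Multiplier 10^3 → orange.
±5% tolerance → gold.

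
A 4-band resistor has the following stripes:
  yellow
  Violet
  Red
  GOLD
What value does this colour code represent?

Yellow → 4 (first significant figure)
Violet → 7 (second significant figure)
Red → ×10^2 multiplier
47 × 100 = 4700 Ω

4700 Ω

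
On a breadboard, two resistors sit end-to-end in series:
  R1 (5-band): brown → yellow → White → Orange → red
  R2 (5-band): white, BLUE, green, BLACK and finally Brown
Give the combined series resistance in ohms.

149965 Ω

R1: brown, yellow, white → 149; orange ×10^3 → 149000 Ω.
R2: white, blue, green → 965; black ×1 → 965 Ω.
Series: 149000 + 965 = 149965 Ω.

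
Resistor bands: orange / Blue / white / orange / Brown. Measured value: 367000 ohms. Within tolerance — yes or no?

yes

Orange → 3 (first significant figure)
Blue → 6 (second significant figure)
White → 9 (third significant figure)
Orange → ×10^3 multiplier
Brown → ±1% tolerance
369 × 1000 = 369000 Ω
Allowed range: 365310 Ω to 372690 Ω.
367000 ohms lies inside that range.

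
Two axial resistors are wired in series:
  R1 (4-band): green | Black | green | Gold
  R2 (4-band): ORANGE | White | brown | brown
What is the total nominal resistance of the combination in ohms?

5000390 Ω

R1: green, black → 50; green ×10^5 → 5000000 Ω.
R2: orange, white → 39; brown ×10 → 390 Ω.
Series: 5000000 + 390 = 5000390 Ω.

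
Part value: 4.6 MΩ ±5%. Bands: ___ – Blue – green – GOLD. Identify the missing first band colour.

4600000 Ω = 46 × 10^5.
The first band gives digit 4 of the significand, and 4 is yellow.

yellow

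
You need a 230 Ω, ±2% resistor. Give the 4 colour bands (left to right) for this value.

red, orange, brown, red

230 Ω = 23 × 10^1.
2 → red
3 → orange
Multiplier 10^1 → brown.
±2% tolerance → red.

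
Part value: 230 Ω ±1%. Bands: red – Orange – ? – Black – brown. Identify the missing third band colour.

black

230 Ω = 230 × 10^0.
The third band gives digit 0 of the significand, and 0 is black.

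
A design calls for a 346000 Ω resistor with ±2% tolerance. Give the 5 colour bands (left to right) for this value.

346000 Ω = 346 × 10^3.
3 → orange
4 → yellow
6 → blue
Multiplier 10^3 → orange.
±2% tolerance → red.

orange, yellow, blue, orange, red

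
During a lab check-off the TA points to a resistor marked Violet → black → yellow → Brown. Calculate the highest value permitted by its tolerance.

707000 Ω

Violet → 7 (first significant figure)
Black → 0 (second significant figure)
Yellow → ×10^4 multiplier
Brown → ±1% tolerance
70 × 10000 = 700000 Ω
Highest = 700000 × (1 + 1/100) = 707000 Ω.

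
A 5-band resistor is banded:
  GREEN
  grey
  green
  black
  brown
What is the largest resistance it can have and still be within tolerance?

Green → 5 (first significant figure)
Grey → 8 (second significant figure)
Green → 5 (third significant figure)
Black → ×1 multiplier
Brown → ±1% tolerance
585 × 1 = 585 Ω
Largest = 585 × (1 + 1/100) = 590.85 Ω.

590.85 Ω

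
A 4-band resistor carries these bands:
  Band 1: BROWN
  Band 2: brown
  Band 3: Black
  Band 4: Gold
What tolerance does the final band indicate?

The last band, gold, is the tolerance band.
Gold corresponds to ±5%.

±5%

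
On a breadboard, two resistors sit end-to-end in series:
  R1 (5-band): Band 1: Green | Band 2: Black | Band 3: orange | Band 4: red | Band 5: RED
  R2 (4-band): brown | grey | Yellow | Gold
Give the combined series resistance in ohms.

230300 Ω

R1: green, black, orange → 503; red ×10^2 → 50300 Ω.
R2: brown, grey → 18; yellow ×10^4 → 180000 Ω.
Series: 50300 + 180000 = 230300 Ω.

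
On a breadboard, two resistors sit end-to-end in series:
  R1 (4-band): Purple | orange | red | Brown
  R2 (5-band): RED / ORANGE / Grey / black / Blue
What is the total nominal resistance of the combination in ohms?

7538 Ω

R1: violet, orange → 73; red ×10^2 → 7300 Ω.
R2: red, orange, grey → 238; black ×1 → 238 Ω.
Series: 7300 + 238 = 7538 Ω.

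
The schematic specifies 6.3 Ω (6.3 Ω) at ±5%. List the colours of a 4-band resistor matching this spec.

blue, orange, gold, gold

6.3 Ω = 63 × 10^-1.
6 → blue
3 → orange
Multiplier 10^-1 → gold.
±5% tolerance → gold.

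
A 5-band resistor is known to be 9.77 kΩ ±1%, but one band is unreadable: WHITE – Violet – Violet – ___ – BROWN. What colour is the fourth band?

9770 Ω = 977 × 10^1.
The fourth band is the multiplier, 10^1, which is brown.

brown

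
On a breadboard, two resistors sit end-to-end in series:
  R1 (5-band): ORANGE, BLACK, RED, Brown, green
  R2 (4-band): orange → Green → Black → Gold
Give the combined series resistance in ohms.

3055 Ω

R1: orange, black, red → 302; brown ×10 → 3020 Ω.
R2: orange, green → 35; black ×1 → 35 Ω.
Series: 3020 + 35 = 3055 Ω.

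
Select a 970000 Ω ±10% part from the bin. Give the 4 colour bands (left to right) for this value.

970000 Ω = 97 × 10^4.
9 → white
7 → violet
Multiplier 10^4 → yellow.
±10% tolerance → silver.

white, violet, yellow, silver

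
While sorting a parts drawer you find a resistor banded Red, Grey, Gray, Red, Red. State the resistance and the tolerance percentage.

Red → 2 (first significant figure)
Grey → 8 (second significant figure)
Grey → 8 (third significant figure)
Red → ×10^2 multiplier
Red → ±2% tolerance
288 × 100 = 28800 Ω

28800 Ω ±2%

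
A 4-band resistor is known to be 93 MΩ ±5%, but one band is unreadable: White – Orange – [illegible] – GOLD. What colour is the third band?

blue

93000000 Ω = 93 × 10^6.
The third band is the multiplier, 10^6, which is blue.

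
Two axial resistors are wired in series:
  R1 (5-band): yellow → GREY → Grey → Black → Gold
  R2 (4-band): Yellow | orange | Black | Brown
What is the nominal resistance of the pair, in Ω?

531 Ω

R1: yellow, grey, grey → 488; black ×1 → 488 Ω.
R2: yellow, orange → 43; black ×1 → 43 Ω.
Series: 488 + 43 = 531 Ω.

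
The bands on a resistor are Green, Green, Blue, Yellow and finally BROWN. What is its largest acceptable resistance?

5615600 Ω

Green → 5 (first significant figure)
Green → 5 (second significant figure)
Blue → 6 (third significant figure)
Yellow → ×10^4 multiplier
Brown → ±1% tolerance
556 × 10000 = 5560000 Ω
Largest = 5560000 × (1 + 1/100) = 5615600 Ω.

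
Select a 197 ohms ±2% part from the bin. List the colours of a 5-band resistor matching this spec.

brown, white, violet, black, red

197 Ω = 197 × 10^0.
1 → brown
9 → white
7 → violet
Multiplier 10^0 → black.
±2% tolerance → red.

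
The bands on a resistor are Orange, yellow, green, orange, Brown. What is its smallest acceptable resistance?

Orange → 3 (first significant figure)
Yellow → 4 (second significant figure)
Green → 5 (third significant figure)
Orange → ×10^3 multiplier
Brown → ±1% tolerance
345 × 1000 = 345000 Ω
Smallest = 345000 × (1 − 1/100) = 341550 Ω.

341550 Ω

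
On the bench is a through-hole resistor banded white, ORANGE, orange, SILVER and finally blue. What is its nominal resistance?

White → 9 (first significant figure)
Orange → 3 (second significant figure)
Orange → 3 (third significant figure)
Silver → ×0.01 multiplier
933 × 0.01 = 9.33 Ω

9.33 Ω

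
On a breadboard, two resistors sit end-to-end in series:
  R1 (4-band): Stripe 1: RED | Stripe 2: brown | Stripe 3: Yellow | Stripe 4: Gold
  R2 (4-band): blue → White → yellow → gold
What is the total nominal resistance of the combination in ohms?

R1: red, brown → 21; yellow ×10^4 → 210000 Ω.
R2: blue, white → 69; yellow ×10^4 → 690000 Ω.
Series: 210000 + 690000 = 900000 Ω.

900000 Ω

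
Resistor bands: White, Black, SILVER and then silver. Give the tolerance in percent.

±10%

The last band, silver, is the tolerance band.
Silver corresponds to ±10%.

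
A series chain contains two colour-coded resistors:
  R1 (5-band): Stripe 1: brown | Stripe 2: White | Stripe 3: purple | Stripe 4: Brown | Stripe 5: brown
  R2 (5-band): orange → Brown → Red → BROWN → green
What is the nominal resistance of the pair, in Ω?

R1: brown, white, violet → 197; brown ×10 → 1970 Ω.
R2: orange, brown, red → 312; brown ×10 → 3120 Ω.
Series: 1970 + 3120 = 5090 Ω.

5090 Ω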